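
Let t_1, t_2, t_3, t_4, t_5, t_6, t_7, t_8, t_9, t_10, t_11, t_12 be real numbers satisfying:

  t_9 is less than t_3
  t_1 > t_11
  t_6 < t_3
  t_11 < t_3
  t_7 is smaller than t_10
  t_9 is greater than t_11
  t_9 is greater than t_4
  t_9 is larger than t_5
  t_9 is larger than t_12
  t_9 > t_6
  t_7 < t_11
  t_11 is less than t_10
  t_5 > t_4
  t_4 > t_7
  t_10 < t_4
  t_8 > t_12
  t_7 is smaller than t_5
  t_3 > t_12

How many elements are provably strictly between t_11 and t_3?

4

The relations place t_11 below t_3. An element lies strictly between them when it is forced above t_11 and also forced below t_3.
Above t_11: {t_1, t_10, t_4, t_5, t_9}. Below t_3: {t_7, t_12, t_6, t_10, t_4, t_5, t_9}.
Intersection: {t_10, t_4, t_5, t_9} — 4.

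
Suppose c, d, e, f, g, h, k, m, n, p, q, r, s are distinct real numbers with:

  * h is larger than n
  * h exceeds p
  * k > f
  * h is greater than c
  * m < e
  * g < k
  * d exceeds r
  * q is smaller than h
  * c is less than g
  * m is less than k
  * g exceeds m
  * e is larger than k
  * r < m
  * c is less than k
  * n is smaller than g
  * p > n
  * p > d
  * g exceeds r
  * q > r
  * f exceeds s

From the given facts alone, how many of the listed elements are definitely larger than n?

5

Directly above n: p, h, g.
One step further: k (4 so far).
One step further: e (5 so far).
Nothing else is reachable above n; 5 in all.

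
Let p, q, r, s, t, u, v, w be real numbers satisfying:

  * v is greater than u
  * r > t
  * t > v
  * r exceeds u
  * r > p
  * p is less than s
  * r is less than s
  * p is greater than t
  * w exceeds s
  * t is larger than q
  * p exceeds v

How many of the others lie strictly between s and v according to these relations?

3

The relations place v below s. An element lies strictly between them when it is forced above v and also forced below s.
Above v: {t, p, r, w}. Below s: {q, u, t, p, r}.
Intersection: {t, p, r} — 3.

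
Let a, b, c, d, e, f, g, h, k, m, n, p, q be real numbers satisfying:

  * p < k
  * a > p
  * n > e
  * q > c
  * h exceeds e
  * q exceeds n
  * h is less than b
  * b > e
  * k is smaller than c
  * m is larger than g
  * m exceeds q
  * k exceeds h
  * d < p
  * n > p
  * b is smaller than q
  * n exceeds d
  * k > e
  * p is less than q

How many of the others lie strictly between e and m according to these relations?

The relations place e below m. An element lies strictly between them when it is forced above e and also forced below m.
Above e: {h, k, n, c, b, q}. Below m: {d, p, h, k, n, c, g, b, q}.
Intersection: {h, k, n, c, b, q} — 6.

6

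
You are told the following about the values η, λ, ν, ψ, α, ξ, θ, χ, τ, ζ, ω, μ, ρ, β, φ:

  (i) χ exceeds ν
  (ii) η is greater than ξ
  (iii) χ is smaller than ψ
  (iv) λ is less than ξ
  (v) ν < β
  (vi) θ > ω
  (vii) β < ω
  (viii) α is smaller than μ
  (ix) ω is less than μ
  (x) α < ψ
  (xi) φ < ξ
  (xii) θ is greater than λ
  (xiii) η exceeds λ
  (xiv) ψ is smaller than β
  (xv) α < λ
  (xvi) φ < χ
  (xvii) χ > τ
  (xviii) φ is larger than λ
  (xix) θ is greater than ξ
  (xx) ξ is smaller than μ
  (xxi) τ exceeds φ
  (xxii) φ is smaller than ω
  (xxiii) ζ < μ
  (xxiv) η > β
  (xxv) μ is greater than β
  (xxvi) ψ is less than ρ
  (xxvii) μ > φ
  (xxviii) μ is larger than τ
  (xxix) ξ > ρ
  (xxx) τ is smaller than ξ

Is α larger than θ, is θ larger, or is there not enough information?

θ

Link the given pairs in sequence: α < λ; λ < φ; φ < τ; τ < χ; χ < ψ; ψ < β; β < ω; ω < θ.
Together: α < λ < φ < τ < χ < ψ < β < ω < θ.
So θ is larger.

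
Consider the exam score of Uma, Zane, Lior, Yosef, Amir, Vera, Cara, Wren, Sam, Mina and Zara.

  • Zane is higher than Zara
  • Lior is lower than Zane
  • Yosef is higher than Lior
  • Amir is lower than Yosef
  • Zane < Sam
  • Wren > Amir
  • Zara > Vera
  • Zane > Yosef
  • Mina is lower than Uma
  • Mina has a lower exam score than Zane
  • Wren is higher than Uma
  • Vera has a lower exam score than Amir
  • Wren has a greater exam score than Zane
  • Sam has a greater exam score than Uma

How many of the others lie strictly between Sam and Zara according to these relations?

1

The relations place Zara below Sam. An element lies strictly between them when it is forced above Zara and also forced below Sam.
Above Zara: {Zane, Wren}. Below Sam: {Vera, Lior, Amir, Mina, Yosef, Uma, Zane}.
Intersection: {Zane} — 1.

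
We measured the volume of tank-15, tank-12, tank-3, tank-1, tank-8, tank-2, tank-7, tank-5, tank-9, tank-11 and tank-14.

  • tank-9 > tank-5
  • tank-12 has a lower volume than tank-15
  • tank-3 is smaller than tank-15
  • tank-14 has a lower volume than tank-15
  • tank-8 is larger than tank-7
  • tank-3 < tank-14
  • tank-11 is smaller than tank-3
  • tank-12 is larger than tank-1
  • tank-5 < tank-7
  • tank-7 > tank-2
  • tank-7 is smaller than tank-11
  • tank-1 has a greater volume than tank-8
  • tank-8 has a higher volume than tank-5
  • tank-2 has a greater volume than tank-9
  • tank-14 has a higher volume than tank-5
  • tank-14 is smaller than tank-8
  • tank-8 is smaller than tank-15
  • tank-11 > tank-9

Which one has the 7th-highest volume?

The consecutive relations fix a unique order: tank-5 < tank-9 < tank-2 < tank-7 < tank-11 < tank-3 < tank-14 < tank-8 < tank-1 < tank-12 < tank-15.
Counting 7 from the largest end gives tank-11.

tank-11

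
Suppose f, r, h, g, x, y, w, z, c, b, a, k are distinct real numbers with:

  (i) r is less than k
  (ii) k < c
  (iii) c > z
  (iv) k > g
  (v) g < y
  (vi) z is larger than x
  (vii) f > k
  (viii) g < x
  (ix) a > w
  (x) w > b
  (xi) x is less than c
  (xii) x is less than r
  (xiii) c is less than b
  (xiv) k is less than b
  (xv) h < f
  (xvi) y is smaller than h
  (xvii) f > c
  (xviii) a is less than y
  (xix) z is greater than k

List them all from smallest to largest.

g < x < r < k < z < c < b < w < a < y < h < f

Nothing is placed below g, so it is least; from there g < x; x < r; r < k; k < z; z < c; c < b; b < w; w < a; a < y; y < h; h < f, each given directly.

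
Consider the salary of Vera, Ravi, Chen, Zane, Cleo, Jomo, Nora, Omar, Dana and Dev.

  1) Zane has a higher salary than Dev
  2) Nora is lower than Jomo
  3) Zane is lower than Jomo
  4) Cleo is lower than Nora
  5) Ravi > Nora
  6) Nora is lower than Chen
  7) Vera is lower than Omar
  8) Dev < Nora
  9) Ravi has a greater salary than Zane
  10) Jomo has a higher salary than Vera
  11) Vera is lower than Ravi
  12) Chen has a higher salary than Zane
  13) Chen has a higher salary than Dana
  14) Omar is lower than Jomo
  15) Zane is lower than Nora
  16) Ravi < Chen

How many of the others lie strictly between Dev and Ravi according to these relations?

The relations place Dev below Ravi. An element lies strictly between them when it is forced above Dev and also forced below Ravi.
Above Dev: {Zane, Nora, Chen, Jomo}. Below Ravi: {Cleo, Zane, Nora, Vera}.
Intersection: {Zane, Nora} — 2.

2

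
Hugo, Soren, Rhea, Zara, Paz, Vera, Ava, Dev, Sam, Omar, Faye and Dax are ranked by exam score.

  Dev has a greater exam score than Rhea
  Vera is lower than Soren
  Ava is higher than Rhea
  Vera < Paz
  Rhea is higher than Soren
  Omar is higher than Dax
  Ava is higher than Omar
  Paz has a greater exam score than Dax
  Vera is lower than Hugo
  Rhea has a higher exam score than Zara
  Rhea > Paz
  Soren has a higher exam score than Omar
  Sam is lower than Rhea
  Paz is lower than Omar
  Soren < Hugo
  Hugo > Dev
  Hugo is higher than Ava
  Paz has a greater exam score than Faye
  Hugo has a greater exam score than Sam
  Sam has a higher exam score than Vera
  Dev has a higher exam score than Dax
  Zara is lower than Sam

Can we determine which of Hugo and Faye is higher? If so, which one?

Faye < Paz and Paz < Omar give Faye < Omar.
Then Omar < Soren extends the chain to Soren.
With Soren < Rhea: Faye < Paz < Omar < Soren < Rhea.
Then Rhea < Ava extends the chain to Ava.
With Ava < Hugo: Faye < Paz < Omar < Soren < Rhea < Ava < Hugo.
So Hugo is higher.

Hugo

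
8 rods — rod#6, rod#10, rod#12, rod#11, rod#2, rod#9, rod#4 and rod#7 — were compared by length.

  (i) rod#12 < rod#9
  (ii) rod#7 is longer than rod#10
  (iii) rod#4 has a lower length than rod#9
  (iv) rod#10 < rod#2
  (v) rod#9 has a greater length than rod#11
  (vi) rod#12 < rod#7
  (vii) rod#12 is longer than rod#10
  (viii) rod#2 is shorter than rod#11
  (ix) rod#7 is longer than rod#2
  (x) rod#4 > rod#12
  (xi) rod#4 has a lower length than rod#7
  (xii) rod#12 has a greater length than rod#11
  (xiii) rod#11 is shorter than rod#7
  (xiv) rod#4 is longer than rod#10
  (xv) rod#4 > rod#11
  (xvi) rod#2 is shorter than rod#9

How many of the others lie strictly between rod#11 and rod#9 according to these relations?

The relations place rod#11 below rod#9. An element lies strictly between them when it is forced above rod#11 and also forced below rod#9.
Above rod#11: {rod#12, rod#4, rod#7}. Below rod#9: {rod#10, rod#2, rod#12, rod#4}.
Intersection: {rod#12, rod#4} — 2.

2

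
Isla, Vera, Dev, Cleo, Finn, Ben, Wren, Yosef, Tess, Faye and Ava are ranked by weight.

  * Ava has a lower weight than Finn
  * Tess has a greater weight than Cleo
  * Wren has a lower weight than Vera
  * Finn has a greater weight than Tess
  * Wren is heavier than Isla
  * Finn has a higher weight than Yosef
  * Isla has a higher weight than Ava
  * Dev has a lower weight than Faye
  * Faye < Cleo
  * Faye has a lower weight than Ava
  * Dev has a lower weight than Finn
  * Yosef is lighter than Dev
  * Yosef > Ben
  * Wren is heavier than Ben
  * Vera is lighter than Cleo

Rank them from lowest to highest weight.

Ben < Yosef < Dev < Faye < Ava < Isla < Wren < Vera < Cleo < Tess < Finn

Each adjacent pair is fixed by a given relation: Ben < Yosef; Yosef < Dev; Dev < Faye; Faye < Ava; Ava < Isla; Isla < Wren; Wren < Vera; Vera < Cleo; Cleo < Tess; Tess < Finn. Chaining them end to end gives the full order.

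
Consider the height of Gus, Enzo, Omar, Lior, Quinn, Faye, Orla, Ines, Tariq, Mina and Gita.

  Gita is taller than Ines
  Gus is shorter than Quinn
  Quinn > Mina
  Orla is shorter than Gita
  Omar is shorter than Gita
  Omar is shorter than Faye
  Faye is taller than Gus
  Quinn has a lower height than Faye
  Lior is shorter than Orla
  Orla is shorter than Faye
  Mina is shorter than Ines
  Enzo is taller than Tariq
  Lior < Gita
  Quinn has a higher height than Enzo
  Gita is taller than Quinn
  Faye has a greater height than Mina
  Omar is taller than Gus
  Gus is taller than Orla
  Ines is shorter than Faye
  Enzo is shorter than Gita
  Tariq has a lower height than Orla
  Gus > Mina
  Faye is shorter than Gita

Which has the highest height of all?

Gita

Lior is not greatest since Lior < Gita; Tariq is not greatest since Tariq < Orla; Enzo is not greatest since Enzo < Quinn; Orla is not greatest since Orla < Gita; Mina is not greatest since Mina < Faye; Gus is not greatest since Gus < Quinn; Ines is not greatest since Ines < Gita; Quinn is not greatest since Quinn < Gita; Omar is not greatest since Omar < Faye; Faye is not greatest since Faye < Gita.
Only Gita has nothing above it, so Gita is the highest height.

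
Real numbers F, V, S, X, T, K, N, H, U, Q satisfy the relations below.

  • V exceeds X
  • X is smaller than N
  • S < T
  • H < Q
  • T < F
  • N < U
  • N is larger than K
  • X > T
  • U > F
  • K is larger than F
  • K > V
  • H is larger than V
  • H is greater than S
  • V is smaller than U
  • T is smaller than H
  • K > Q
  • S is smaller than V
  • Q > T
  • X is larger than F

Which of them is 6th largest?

The consecutive relations fix a unique order: S < T < F < X < V < H < Q < K < N < U.
Counting 6 from the largest end gives V.

V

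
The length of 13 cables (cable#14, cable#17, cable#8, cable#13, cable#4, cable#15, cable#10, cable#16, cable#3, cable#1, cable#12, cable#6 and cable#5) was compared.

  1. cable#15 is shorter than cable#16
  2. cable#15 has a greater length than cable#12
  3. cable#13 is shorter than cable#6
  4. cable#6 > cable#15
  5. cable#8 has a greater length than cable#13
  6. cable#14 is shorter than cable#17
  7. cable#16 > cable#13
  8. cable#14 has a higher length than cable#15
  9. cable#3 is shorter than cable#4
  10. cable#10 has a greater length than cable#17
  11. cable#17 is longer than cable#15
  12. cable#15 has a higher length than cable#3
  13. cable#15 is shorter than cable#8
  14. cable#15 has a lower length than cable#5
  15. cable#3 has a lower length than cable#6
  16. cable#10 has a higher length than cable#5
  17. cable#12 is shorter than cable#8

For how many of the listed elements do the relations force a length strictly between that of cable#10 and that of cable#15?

The relations place cable#15 below cable#10. An element lies strictly between them when it is forced above cable#15 and also forced below cable#10.
Above cable#15: {cable#16, cable#6, cable#8, cable#14, cable#5, cable#17}. Below cable#10: {cable#3, cable#12, cable#14, cable#5, cable#17}.
Intersection: {cable#14, cable#5, cable#17} — 3.

3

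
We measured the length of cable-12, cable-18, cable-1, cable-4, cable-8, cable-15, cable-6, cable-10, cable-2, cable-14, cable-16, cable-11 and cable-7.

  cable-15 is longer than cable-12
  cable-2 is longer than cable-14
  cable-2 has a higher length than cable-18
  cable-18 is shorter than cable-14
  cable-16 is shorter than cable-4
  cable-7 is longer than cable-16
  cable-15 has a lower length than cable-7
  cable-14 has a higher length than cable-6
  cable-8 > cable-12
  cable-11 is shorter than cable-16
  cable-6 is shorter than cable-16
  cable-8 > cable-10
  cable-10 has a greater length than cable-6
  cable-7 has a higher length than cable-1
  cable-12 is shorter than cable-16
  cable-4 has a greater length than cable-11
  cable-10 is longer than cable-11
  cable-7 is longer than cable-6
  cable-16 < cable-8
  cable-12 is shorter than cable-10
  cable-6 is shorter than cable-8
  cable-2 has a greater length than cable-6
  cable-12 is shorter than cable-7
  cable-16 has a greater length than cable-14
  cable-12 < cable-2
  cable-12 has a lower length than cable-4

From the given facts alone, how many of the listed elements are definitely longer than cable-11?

From cable-11 the given relations immediately reach cable-16, cable-10, cable-4.
From those, cable-8, cable-7 — 5 in total.
Nothing else is reachable above cable-11; 5 in all.

5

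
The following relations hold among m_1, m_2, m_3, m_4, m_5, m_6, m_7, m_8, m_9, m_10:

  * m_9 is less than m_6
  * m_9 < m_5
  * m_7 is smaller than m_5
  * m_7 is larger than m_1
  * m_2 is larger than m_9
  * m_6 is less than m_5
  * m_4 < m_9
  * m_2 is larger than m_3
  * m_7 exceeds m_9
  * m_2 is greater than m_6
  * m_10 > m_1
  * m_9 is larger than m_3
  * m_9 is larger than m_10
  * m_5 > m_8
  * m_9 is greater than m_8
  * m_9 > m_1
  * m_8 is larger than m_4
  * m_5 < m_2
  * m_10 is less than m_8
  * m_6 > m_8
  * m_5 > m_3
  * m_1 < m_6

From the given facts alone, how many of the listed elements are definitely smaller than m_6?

The elements the relations force below m_6 are m_1, m_10, m_4, m_8, m_3, m_9 — no chain reaches any other.
That is 6.

6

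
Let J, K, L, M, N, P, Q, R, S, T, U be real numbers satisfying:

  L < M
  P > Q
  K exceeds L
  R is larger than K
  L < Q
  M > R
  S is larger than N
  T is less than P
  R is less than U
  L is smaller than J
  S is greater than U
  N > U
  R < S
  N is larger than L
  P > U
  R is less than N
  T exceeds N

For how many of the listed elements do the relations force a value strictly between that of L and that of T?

4

The relations place L below T. An element lies strictly between them when it is forced above L and also forced below T.
Above L: {Q, K, R, U, N, M, J, S, P}. Below T: {K, R, U, N}.
Intersection: {K, R, U, N} — 4.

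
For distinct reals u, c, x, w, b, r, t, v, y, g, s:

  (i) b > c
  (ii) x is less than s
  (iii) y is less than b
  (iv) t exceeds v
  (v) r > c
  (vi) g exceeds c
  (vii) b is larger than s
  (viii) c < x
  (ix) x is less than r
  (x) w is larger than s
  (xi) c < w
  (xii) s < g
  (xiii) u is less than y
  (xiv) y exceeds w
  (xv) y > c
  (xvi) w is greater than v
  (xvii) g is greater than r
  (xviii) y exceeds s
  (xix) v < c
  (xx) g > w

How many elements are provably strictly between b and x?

3

The relations place x below b. An element lies strictly between them when it is forced above x and also forced below b.
Above x: {s, w, y, r, g}. Below b: {v, c, u, s, w, y}.
Intersection: {s, w, y} — 3.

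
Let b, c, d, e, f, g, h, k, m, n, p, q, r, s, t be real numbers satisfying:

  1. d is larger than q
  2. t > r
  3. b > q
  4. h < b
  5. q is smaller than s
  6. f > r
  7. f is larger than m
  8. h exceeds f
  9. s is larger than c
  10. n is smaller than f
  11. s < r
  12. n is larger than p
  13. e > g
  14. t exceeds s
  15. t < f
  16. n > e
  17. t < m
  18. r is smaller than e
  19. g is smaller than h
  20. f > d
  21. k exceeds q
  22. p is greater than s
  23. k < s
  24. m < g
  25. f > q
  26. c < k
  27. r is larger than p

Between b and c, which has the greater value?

Chaining the given relations: c < k < s < p < r < t < m < g < e < n < f < h < b.
So c < b; b is the larger of the two.

b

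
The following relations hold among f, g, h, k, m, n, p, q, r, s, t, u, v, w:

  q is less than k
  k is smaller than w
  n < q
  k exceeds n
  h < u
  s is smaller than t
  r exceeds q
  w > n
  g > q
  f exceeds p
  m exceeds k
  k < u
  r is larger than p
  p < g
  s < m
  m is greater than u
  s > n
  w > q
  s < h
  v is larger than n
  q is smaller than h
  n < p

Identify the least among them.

Chaining upward from n: directly above it, p, q, v, k, s, w; then g, f, h, r, u, t, m.
That covers every other element, and nothing is given below n, so n is the least.

n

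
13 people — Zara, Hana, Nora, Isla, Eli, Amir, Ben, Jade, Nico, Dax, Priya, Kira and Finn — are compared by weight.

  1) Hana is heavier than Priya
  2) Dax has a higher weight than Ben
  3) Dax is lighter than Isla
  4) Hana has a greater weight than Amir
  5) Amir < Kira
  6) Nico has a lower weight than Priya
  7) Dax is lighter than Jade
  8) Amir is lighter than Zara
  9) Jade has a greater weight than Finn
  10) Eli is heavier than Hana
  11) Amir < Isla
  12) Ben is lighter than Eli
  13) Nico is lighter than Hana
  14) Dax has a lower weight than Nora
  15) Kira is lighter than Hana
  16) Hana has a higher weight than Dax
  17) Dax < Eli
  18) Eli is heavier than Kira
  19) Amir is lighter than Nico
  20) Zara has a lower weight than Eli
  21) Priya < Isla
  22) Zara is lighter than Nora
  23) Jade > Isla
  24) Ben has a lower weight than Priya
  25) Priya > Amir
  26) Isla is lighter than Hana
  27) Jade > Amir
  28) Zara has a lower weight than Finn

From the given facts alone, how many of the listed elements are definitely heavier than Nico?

Directly above Nico: Priya, Hana.
One step further: Isla, Eli (4 so far).
One step further: Jade (5 so far).
No other element is forced above Nico by the given relations, so the count is 5.

5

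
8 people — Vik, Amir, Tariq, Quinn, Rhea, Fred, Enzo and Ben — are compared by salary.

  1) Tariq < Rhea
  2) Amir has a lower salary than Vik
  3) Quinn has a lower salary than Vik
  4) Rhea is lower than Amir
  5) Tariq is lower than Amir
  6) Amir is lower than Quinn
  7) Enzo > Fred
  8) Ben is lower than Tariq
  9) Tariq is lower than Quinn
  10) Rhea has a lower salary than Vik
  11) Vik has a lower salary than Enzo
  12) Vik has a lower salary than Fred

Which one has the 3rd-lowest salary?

Piecing the relations together gives one ordering: Ben < Tariq < Rhea < Amir < Quinn < Vik < Fred < Enzo.
Counting 3 from the smallest end gives Rhea.

Rhea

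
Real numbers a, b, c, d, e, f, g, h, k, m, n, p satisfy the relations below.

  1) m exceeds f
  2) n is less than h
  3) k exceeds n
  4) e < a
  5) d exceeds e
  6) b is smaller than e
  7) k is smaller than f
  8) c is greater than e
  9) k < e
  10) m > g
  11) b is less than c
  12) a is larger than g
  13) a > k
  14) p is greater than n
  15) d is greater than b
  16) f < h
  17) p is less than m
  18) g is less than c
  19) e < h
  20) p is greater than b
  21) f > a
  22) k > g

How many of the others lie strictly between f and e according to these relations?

The relations place e below f. An element lies strictly between them when it is forced above e and also forced below f.
Above e: {d, c, a, h, m}. Below f: {g, n, k, b, a}.
Intersection: {a} — 1.

1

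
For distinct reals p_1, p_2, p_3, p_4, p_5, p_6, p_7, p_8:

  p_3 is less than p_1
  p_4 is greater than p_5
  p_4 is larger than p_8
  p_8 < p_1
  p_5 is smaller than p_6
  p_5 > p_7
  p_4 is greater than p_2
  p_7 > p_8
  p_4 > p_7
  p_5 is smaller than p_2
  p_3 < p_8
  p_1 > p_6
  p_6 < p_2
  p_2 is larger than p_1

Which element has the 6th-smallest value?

p_1

Piecing the relations together gives one ordering: p_3 < p_8 < p_7 < p_5 < p_6 < p_1 < p_2 < p_4.
Counting 6 from the smallest end gives p_1.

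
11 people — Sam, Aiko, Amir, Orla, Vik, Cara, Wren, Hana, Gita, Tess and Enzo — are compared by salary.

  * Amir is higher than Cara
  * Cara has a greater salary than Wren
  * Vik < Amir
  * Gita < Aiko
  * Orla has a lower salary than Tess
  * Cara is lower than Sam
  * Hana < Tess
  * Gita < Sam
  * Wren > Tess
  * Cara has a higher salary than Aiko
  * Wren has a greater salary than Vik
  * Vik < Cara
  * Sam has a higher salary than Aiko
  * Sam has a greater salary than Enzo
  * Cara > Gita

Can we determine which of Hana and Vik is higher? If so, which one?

undetermined

Following every chain through Hana: above Hana we get Tess, Wren, Cara, Amir, Sam.
Vik is not reached, and no chain runs the other way from Vik to Hana.
So the given relations leave the order of Hana and Vik undetermined.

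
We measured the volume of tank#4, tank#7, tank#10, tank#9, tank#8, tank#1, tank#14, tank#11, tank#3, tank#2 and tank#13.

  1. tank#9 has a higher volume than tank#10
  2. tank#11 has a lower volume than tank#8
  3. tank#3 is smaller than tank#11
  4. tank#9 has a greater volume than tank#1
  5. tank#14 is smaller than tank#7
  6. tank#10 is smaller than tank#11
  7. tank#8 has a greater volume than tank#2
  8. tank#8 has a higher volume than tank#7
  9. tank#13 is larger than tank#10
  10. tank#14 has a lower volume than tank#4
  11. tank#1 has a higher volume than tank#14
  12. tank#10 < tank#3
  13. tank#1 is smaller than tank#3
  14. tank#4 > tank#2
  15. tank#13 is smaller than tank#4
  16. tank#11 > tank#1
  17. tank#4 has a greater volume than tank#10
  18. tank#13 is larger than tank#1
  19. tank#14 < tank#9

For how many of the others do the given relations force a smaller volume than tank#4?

5

From tank#4 the given relations immediately reach tank#10, tank#14, tank#2, tank#13.
From those, tank#1 — 5 in total.
Nothing else is reachable below tank#4; 5 in all.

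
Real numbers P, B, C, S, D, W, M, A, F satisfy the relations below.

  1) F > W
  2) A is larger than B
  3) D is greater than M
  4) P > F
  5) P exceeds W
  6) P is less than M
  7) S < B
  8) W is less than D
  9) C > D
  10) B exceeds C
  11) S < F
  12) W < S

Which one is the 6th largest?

P

The consecutive relations fix a unique order: W < S < F < P < M < D < C < B < A.
Counting 6 from the largest end gives P.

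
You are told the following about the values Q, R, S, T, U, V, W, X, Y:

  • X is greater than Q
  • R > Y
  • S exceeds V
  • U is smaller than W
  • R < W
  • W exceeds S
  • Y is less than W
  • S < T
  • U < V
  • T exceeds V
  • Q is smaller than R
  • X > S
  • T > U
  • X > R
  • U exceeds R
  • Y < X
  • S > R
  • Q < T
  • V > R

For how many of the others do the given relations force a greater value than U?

5

From U the given relations immediately reach V, W, T.
From those, S — 4 in total.
From those, X — 5 in total.
No other element is forced above U by the given relations, so the count is 5.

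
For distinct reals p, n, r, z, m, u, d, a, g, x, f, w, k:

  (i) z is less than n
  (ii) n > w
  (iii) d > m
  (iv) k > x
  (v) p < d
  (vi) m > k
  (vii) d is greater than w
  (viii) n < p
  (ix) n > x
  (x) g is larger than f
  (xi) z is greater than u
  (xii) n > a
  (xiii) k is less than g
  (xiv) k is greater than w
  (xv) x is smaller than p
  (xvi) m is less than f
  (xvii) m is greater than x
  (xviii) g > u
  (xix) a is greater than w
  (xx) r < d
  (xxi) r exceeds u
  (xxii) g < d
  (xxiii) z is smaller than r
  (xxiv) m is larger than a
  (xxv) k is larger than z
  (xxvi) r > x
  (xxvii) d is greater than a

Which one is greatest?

d

u is not greatest since u < z; x is not greatest since x < k; z is not greatest since z < r; w is not greatest since w < a; a is not greatest since a < d; r is not greatest since r < d; k is not greatest since k < m; n is not greatest since n < p; m is not greatest since m < f; f is not greatest since f < g; g is not greatest since g < d; p is not greatest since p < d.
Only d has nothing above it, so d is the greatest.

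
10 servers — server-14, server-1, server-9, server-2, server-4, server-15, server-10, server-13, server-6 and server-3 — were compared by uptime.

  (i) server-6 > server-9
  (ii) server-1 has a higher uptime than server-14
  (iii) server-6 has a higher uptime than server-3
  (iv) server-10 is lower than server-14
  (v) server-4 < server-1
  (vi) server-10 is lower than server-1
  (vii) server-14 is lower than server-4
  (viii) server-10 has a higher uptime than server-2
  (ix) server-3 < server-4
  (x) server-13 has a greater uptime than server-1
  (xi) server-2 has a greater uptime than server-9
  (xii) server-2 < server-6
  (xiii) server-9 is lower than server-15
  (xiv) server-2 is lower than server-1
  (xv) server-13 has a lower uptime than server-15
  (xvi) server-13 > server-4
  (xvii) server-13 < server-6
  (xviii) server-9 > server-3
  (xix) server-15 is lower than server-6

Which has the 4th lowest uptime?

Piecing the relations together gives one ordering: server-3 < server-9 < server-2 < server-10 < server-14 < server-4 < server-1 < server-13 < server-15 < server-6.
The 4th smallest is server-10.

server-10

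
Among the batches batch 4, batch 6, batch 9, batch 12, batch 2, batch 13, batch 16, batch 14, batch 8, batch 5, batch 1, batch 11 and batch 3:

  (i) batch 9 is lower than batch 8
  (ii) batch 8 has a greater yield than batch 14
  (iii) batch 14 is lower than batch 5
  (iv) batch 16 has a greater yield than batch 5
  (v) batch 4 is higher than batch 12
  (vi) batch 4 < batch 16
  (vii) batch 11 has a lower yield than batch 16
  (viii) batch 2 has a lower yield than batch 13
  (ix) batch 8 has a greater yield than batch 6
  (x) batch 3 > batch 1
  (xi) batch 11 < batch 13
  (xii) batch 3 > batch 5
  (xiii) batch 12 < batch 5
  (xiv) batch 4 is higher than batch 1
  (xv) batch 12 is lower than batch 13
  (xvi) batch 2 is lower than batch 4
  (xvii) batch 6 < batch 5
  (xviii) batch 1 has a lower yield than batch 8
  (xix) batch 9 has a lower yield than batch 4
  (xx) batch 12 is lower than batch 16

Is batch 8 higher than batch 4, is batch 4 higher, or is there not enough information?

Following every chain through batch 4: above batch 4 we get batch 16; below batch 4 we get batch 12, batch 1, batch 2, batch 9.
batch 8 is not reached, and no chain runs the other way from batch 8 to batch 4.
So the given relations leave the order of batch 4 and batch 8 undetermined.

undetermined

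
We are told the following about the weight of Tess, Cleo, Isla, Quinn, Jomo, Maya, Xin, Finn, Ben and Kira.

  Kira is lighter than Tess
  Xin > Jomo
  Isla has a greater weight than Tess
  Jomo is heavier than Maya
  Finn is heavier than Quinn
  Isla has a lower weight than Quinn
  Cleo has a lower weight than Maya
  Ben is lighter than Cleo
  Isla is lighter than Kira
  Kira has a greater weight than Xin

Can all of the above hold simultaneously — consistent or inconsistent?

inconsistent

Chaining the given relations yields Kira < Tess < Isla, so Kira < Isla. But one relation states Isla < Kira. These cannot both hold.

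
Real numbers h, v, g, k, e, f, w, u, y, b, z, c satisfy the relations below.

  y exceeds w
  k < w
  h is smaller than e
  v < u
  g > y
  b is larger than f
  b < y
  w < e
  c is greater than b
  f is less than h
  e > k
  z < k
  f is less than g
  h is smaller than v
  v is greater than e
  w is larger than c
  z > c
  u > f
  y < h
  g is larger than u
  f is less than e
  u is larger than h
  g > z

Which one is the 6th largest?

The consecutive relations fix a unique order: f < b < c < z < k < w < y < h < e < v < u < g.
The 6th largest is y.

y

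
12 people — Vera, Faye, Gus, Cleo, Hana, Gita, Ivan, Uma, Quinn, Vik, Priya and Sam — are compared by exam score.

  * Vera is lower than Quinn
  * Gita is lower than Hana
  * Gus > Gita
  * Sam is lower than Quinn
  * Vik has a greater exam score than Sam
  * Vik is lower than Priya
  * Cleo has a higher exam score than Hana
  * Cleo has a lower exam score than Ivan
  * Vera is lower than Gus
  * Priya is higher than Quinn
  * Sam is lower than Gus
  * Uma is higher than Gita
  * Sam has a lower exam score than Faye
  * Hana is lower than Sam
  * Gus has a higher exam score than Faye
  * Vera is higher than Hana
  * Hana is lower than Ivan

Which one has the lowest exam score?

Uma is not least since Gita < Uma; Hana is not least since Gita < Hana; Cleo is not least since Hana < Cleo; Vera is not least since Hana < Vera; Sam is not least since Hana < Sam; Vik is not least since Sam < Vik; Ivan is not least since Hana < Ivan; Faye is not least since Sam < Faye; Quinn is not least since Vera < Quinn; Gus is not least since Vera < Gus; Priya is not least since Vik < Priya.
Only Gita has nothing below it, so Gita is the lowest exam score.

Gita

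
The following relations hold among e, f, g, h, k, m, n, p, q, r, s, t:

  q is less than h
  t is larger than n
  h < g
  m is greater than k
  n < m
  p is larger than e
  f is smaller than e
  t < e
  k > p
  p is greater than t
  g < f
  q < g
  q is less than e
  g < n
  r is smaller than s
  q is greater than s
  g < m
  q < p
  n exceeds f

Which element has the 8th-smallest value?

Chaining the given pairs: r < s < q < h < g < f < n < t < e < p < k < m.
Counting 8 from the smallest end gives t.

t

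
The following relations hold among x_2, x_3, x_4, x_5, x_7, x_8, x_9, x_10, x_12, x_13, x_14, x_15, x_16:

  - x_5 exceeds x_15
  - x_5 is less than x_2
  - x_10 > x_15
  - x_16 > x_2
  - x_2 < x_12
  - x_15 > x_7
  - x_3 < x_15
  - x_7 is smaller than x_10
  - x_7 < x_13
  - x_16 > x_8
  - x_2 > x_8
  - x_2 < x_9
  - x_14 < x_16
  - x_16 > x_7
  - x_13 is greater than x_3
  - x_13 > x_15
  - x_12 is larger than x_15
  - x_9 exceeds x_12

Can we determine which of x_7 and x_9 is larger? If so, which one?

x_9

Link the given pairs in sequence: x_7 < x_15; x_15 < x_5; x_5 < x_2; x_2 < x_12; x_12 < x_9.
Together: x_7 < x_15 < x_5 < x_2 < x_12 < x_9.
So x_9 is larger.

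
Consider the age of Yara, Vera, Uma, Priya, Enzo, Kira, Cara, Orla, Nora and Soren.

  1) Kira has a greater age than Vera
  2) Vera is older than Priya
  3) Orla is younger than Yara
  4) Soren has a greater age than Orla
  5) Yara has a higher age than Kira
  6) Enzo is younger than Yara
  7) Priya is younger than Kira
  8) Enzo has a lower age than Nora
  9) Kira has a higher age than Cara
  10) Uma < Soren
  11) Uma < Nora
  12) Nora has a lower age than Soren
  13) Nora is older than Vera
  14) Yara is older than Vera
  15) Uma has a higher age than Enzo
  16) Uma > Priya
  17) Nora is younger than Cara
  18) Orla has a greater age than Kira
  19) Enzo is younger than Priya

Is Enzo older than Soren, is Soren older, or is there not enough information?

Enzo < Priya and Priya < Vera give Enzo < Vera.
Then Vera < Nora extends the chain to Nora.
With Nora < Cara: Enzo < Priya < Vera < Nora < Cara.
With Cara < Kira: Enzo < Priya < Vera < Nora < Cara < Kira.
Then Kira < Orla extends the chain to Orla.
With Orla < Soren: Enzo < Priya < Vera < Nora < Cara < Kira < Orla < Soren.
So Soren is older.

Soren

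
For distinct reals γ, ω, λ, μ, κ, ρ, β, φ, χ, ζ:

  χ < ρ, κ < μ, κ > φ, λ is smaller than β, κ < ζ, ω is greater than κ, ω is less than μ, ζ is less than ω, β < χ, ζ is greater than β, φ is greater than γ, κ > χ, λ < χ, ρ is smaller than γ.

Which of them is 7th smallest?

The consecutive relations fix a unique order: λ < β < χ < ρ < γ < φ < κ < ζ < ω < μ.
Counting 7 from the smallest end gives κ.

κ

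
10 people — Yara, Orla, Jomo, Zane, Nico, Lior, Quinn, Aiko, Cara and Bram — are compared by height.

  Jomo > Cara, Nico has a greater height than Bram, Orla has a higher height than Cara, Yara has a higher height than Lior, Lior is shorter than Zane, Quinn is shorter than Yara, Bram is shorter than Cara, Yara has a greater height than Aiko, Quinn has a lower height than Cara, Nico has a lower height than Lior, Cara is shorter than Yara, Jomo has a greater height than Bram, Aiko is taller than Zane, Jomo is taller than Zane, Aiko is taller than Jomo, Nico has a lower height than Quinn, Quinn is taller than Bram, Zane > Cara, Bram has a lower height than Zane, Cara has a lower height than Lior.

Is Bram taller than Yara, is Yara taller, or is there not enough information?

Following the relations from Bram: Bram < Nico < Quinn < Cara < Lior < Zane < Jomo < Aiko < Yara.
So Yara is taller.

Yara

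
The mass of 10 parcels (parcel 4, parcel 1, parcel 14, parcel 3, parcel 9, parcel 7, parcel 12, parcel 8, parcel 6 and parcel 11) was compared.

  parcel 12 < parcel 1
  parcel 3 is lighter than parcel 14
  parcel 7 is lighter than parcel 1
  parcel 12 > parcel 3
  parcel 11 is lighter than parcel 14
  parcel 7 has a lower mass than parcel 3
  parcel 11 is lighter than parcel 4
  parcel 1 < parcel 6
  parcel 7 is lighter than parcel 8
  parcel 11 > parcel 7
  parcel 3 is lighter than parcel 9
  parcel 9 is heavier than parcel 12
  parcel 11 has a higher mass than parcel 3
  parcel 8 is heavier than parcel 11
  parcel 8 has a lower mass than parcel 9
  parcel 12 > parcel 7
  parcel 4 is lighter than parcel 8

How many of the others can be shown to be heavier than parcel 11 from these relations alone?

4

The elements the relations force above parcel 11 are parcel 4, parcel 14, parcel 8, parcel 9 — no chain reaches any other.
That is 4.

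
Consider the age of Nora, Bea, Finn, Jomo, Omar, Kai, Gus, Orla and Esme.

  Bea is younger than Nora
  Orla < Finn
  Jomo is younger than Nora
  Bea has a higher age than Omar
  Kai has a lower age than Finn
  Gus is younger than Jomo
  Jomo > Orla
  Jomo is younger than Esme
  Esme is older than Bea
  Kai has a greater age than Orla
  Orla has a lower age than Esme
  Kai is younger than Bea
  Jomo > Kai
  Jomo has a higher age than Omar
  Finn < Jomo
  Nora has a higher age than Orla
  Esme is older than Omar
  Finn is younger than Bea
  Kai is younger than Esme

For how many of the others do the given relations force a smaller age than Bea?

4

The elements the relations force below Bea are Omar, Orla, Kai, Finn — no chain reaches any other.
That is 4.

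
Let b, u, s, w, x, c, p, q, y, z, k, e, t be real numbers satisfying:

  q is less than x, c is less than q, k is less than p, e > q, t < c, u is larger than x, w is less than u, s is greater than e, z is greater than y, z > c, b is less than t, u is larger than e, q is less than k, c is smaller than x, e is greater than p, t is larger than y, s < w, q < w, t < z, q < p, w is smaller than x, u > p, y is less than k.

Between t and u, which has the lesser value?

t

The relevant relations are t < c; c < q; q < p; p < e; e < s; s < w; w < x; x < u.
Chaining these gives t < c < q < p < e < s < w < x < u.
So t < u; t is the smaller of the two.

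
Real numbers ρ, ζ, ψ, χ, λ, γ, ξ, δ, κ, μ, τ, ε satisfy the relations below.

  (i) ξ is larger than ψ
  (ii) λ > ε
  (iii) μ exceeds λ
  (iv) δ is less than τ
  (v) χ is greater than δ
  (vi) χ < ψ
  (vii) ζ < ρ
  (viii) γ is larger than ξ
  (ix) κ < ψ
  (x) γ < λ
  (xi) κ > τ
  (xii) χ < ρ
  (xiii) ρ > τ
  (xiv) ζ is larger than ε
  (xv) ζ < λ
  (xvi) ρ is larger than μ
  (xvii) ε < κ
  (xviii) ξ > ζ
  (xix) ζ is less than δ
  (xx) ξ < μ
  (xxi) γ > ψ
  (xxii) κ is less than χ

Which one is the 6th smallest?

χ

The consecutive relations fix a unique order: ε < ζ < δ < τ < κ < χ < ψ < ξ < γ < λ < μ < ρ.
The 6th smallest is χ.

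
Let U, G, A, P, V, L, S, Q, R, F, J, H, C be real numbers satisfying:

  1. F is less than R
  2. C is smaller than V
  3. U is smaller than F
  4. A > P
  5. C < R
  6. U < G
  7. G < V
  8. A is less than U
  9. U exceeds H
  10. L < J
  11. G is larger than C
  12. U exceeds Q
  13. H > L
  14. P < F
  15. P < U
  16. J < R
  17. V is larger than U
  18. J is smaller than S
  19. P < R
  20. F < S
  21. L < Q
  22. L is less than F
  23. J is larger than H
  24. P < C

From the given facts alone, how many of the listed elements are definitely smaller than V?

8

From V the given relations immediately reach C, U, G.
From those, P, A, H, Q — 7 in total.
From those, L — 8 in total.
Nothing else is reachable below V; 8 in all.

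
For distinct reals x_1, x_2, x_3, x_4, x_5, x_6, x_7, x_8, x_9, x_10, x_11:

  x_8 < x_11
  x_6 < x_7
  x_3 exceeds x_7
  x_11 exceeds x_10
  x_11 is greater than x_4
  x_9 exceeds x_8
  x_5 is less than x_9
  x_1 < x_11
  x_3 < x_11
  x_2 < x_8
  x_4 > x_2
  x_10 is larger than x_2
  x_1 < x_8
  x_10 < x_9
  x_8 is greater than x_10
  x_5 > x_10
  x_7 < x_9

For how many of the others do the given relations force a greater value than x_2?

From x_2 the given relations immediately reach x_10, x_8, x_4.
From those, x_5, x_9, x_11 — 6 in total.
No other element is forced above x_2 by the given relations, so the count is 6.

6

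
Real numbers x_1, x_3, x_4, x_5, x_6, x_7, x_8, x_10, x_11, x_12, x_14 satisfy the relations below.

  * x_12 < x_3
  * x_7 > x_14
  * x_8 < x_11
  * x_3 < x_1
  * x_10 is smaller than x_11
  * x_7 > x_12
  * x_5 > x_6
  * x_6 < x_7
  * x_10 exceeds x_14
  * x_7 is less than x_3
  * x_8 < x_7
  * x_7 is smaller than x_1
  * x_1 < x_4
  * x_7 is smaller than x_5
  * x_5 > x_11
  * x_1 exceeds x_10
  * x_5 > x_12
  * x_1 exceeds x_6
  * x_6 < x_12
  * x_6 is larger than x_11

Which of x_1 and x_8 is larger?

Following the relations from x_8: x_8 < x_11 < x_6 < x_12 < x_7 < x_1.
So x_8 < x_1; x_1 is the larger of the two.

x_1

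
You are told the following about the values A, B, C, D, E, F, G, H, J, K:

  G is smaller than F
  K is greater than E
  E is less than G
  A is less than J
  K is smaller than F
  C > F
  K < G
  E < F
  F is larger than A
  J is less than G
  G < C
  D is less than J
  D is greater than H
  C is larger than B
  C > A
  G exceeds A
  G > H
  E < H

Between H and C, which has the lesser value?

H

H < D and D < J give H < J.
With J < G: H < D < J < G.
With G < F: H < D < J < G < F.
Then F < C extends the chain to C.
So H < C; H is the smaller of the two.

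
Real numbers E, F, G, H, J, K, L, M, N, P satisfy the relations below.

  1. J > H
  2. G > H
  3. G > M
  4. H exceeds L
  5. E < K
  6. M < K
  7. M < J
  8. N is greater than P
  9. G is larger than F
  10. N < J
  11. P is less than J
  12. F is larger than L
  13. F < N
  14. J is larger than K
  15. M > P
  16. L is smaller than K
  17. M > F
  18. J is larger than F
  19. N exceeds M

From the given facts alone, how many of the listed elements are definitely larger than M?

4

From M the given relations immediately reach K, G, N, J.
Nothing else is reachable above M; 4 in all.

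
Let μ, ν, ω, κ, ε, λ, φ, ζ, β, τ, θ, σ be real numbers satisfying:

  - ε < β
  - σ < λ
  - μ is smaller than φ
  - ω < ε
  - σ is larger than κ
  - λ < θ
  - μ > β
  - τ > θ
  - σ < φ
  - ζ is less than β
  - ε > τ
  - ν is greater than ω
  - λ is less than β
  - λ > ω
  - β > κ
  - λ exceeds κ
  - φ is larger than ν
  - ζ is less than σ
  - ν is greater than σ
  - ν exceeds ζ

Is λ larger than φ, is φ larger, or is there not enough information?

λ < θ < τ < ε < β < μ < φ, by transitivity through θ, τ, ε, β, μ.
So φ is larger.

φ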